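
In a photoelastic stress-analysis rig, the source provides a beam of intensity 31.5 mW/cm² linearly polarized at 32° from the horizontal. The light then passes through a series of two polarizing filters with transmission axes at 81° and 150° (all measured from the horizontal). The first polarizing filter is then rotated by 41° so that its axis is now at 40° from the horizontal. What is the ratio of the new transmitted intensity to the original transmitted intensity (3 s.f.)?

I_new/I_old ≈ 2.08

Before rotation:
By Malus's law, I₁ = I₀ cos²(81° − 32°) = I₀ cos²(49°) = 0.4304 I₀.
I₂ = I₁ cos²(150° − 81°) = 0.4304 I₀ · cos²(69°) = 0.05528 I₀.
After rotation:
I₁ = I₀ cos²(40° − 32°) = I₀ cos²(8°) = 0.9806 I₀.
Angle between axes 1 and 2: 70°. I₂ = 0.9806 I₀ · cos²(70°) = 0.1147 I₀.
Ratio = 0.1147 / 0.05528 = 2.075.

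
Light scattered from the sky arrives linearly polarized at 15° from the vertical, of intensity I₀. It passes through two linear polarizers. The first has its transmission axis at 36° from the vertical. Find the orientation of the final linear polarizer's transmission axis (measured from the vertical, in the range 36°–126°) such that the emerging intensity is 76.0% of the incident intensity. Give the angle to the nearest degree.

I₁ = I₀ cos²(36° − 15°) = I₀ cos²(21°) = 0.8716 I₀.
Need I₂/I₀ = 0.76, so cos²(θ − 36°) = 0.76 / 0.8716 = 0.872.
θ − 36° = arccos(√0.872) = 21.0°, giving θ ≈ 36 + 21.0 = 57.0°.

θ ≈ 57°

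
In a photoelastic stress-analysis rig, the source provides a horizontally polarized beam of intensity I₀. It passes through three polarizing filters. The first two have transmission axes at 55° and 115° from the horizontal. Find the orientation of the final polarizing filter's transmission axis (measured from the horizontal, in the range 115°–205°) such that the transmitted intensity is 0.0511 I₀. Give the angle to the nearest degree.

I₁ = I₀ cos²(55° − 0°) = I₀ cos²(55°) = 0.329 I₀.
I₂ = I₁ cos²(115° − 55°) = 0.329 I₀ · cos²(60°) = 0.08225 I₀.
Need I₃/I₀ = 0.0511, so cos²(θ − 115°) = 0.0511 / 0.08225 = 0.6213.
θ − 115° = arccos(√0.6213) = 38.0°, giving θ ≈ 115 + 38.0 = 153.0°.

θ ≈ 153°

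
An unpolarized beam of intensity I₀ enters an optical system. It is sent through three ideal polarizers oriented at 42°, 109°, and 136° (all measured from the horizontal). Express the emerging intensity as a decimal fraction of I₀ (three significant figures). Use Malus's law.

≈ 0.0606 I₀

Unpolarized light through the first polarizer → I₁ = ½ I₀, now polarized at 42°.
I₂ = I₁ cos²(109° − 42°) = 0.5 I₀ · cos²(67°) = 0.07634 I₀.
I₃ = I₂ cos²(136° − 109°) = 0.07634 I₀ · cos²(27°) = 0.0606 I₀.
Transmitted fraction = 0.0606.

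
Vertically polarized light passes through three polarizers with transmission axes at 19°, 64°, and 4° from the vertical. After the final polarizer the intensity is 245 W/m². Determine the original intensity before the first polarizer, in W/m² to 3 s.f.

By Malus's law, I₁ = I₀ cos²(19° − 0°) = I₀ cos²(19°) = 0.894 I₀.
I₂ = I₁ cos²(64° − 19°) = 0.894 I₀ · cos²(45°) = 0.447 I₀.
I₃ = I₂ cos²(4° − 64°) = 0.447 I₀ · cos²(60°) = 0.1118 I₀.
So 245 W/m² = 0.1118 I₀, giving I₀ = 245/0.1118 = 2192 W/m².

I₀ ≈ 2190 W/m²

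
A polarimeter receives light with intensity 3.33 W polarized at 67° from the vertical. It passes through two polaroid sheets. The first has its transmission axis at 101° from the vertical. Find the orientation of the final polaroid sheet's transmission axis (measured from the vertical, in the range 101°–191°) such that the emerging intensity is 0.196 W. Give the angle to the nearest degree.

θ ≈ 174°

I₁ = I₀ cos²(101° − 67°) = I₀ cos²(34°) = 0.6873 I₀.
Target fraction: 0.196 / 3.33 W = 0.05886 of I₀.
Need I₂/I₀ = 0.05886, so cos²(θ − 101°) = 0.05886 / 0.6873 = 0.08564.
θ − 101° = arccos(√0.08564) = 73.0°, giving θ ≈ 101 + 73.0 = 174.0°.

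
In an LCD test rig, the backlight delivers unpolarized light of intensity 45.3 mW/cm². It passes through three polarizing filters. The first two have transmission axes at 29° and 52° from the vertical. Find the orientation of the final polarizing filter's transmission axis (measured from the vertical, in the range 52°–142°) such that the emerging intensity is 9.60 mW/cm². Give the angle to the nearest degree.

θ ≈ 97°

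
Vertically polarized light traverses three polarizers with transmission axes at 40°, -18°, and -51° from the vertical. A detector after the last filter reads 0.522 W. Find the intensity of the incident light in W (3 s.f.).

I₀ ≈ 4.50 W

I₁ = I₀ cos²(40° − 0°) = I₀ cos²(40°) = 0.5868 I₀.
I₂ = I₁ cos²(-18° − 40°) = 0.5868 I₀ · cos²(58°) = 0.1648 I₀.
I₃ = I₂ cos²(-51° + 18°) = 0.1648 I₀ · cos²(33°) = 0.1159 I₀.
So 0.522 W = 0.1159 I₀, giving I₀ = 0.522/0.1159 = 4.504 W.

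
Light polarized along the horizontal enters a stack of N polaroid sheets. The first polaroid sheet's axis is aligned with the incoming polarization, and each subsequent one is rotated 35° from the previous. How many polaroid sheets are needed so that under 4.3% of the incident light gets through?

N = 9

First polarizer is aligned with the polarization: full transmission.
Each further stage multiplies by cos²(35°) = 0.671.
After N polarizers: T = 0.671^(N−1). Require T < 0.043 ⇒ N−1 > ln(0.043)/ln(0.671) = 7.89, so N−1 ≥ 8 and N = 9.
Check: N=9 gives T = 0.0411 < 0.043; N=8 gives T = 0.06125.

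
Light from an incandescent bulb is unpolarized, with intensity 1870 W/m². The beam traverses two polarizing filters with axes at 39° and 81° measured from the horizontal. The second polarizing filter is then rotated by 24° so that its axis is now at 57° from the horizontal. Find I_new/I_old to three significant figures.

I_new/I_old ≈ 1.64

Before rotation:
Unpolarized light through the first polarizer → I₁ = ½ I₀, now polarized at 39°.
I₂ = I₁ cos²(81° − 39°) = 0.5 I₀ · cos²(42°) = 0.2761 I₀.
After rotation:
Unpolarized light through the first polarizer → I₁ = ½ I₀, now polarized at 39°.
I₂ = I₁ cos²(57° − 39°) = 0.5 I₀ · cos²(18°) = 0.4523 I₀.
Ratio = 0.4523 / 0.2761 = 1.638.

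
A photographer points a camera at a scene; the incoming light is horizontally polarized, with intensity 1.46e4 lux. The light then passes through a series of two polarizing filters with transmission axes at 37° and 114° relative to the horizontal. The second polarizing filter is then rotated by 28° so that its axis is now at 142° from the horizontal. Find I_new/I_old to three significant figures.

Before rotation:
By Malus's law, I₁ = I₀ cos²(37° − 0°) = I₀ cos²(37°) = 0.6378 I₀.
I₂ = I₁ cos²(114° − 37°) = 0.6378 I₀ · cos²(77°) = 0.03228 I₀.
After rotation:
I₁ = I₀ cos²(37° − 0°) = I₀ cos²(37°) = 0.6378 I₀.
Angle between axes 1 and 2: 75°. I₂ = 0.6378 I₀ · cos²(75°) = 0.04273 I₀.
Ratio = 0.04273 / 0.03228 = 1.324.

I_new/I_old ≈ 1.32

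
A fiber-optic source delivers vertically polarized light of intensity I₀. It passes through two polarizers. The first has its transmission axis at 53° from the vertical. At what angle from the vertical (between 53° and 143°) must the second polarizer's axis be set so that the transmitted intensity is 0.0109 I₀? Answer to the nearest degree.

I₁ = I₀ cos²(53° − 0°) = I₀ cos²(53°) = 0.3622 I₀.
Need I₂/I₀ = 0.0109, so cos²(θ − 53°) = 0.0109 / 0.3622 = 0.0301.
θ − 53° = arccos(√0.0301) = 80.0°, giving θ ≈ 53 + 80.0 = 133.0°.

θ ≈ 133°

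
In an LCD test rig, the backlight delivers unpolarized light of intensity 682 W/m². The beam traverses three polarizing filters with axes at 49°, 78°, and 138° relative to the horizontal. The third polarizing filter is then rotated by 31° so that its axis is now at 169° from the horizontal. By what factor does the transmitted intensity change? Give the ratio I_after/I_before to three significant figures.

I_new/I_old ≈ 0.00122

Before rotation:
Unpolarized light through the first polarizer → I₁ = ½ I₀, now polarized at 49°.
I₂ = I₁ cos²(78° − 49°) = 0.5 I₀ · cos²(29°) = 0.3825 I₀.
I₃ = I₂ cos²(138° − 78°) = 0.3825 I₀ · cos²(60°) = 0.09562 I₀.
After rotation:
Unpolarized light through the first polarizer → I₁ = ½ I₀, now polarized at 49°.
I₂ = I₁ cos²(78° − 49°) = 0.5 I₀ · cos²(29°) = 0.3825 I₀.
Angle between axes 2 and 3: 89°. I₃ = 0.3825 I₀ · cos²(89°) = 0.0001165 I₀.
Ratio = 0.0001165 / 0.09562 = 0.001218.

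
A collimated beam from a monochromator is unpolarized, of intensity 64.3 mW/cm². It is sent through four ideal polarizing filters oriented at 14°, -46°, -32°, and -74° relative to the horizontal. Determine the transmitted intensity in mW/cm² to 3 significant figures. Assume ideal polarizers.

Unpolarized light through the first polarizer → I₁ = 64.3 mW/cm²/2 = 32.15 mW/cm², polarized at 14°.
I₂ = I₁ · cos²(60°) = 32.15 · 0.25 = 8.038 mW/cm².
I₃ = I₂ · cos²(14°) = 8.038 · 0.9415 = 7.567 mW/cm².
I₄ = I₃ · cos²(42°) = 7.567 · 0.5523 = 4.179 mW/cm².

I ≈ 4.18 mW/cm²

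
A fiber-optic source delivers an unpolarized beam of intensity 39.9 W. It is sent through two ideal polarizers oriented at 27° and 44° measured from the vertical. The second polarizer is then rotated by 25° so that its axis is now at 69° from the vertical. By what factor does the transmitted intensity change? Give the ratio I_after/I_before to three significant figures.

Before rotation:
Unpolarized light through the first polarizer → I₁ = ½ I₀, now polarized at 27°.
I₂ = I₁ cos²(44° − 27°) = 0.5 I₀ · cos²(17°) = 0.4573 I₀.
After rotation:
Unpolarized light through the first polarizer → I₁ = ½ I₀, now polarized at 27°.
I₂ = I₁ cos²(69° − 27°) = 0.5 I₀ · cos²(42°) = 0.2761 I₀.
Ratio = 0.2761 / 0.4573 = 0.6039.

I_new/I_old ≈ 0.604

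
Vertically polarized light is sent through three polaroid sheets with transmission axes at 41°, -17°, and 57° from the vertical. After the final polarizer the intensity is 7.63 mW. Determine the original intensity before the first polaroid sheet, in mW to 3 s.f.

I₁ = I₀ cos²(41° − 0°) = I₀ cos²(41°) = 0.5696 I₀.
I₂ = I₁ cos²(-17° − 41°) = 0.5696 I₀ · cos²(58°) = 0.1599 I₀.
I₃ = I₂ cos²(57° + 17°) = 0.1599 I₀ · cos²(74°) = 0.01215 I₀.
So 7.63 mW = 0.01215 I₀, giving I₀ = 7.63/0.01215 = 627.9 mW.

I₀ ≈ 628 mW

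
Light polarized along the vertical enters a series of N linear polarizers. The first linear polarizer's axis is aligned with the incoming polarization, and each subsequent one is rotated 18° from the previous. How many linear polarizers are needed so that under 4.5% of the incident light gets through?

N = 32

First polarizer is aligned with the polarization: full transmission.
Each further stage multiplies by cos²(18°) = 0.9045.
After N polarizers: T = 0.9045^(N−1). Require T < 0.045 ⇒ N−1 > ln(0.045)/ln(0.9045) = 30.90, so N−1 ≥ 31 and N = 32.
Check: N=32 gives T = 0.04454 < 0.045; N=31 gives T = 0.04925.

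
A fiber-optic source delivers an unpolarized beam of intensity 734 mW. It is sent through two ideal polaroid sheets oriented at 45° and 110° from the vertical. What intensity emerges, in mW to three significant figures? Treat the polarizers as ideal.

I ≈ 65.5 mW

Unpolarized light through the first polarizer → I₁ = 734 mW/2 = 367 mW, polarized at 45°.
I₂ = I₁ · cos²(65°) = 367 · 0.1786 = 65.55 mW.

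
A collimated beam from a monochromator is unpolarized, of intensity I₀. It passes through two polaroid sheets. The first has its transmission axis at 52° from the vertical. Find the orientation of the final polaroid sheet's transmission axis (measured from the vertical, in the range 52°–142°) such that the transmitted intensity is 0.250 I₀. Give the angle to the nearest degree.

θ ≈ 97°

Unpolarized light through the first polarizer → I₁ = ½ I₀, now polarized at 52°.
Need I₂/I₀ = 0.25, so cos²(θ − 52°) = 0.25 / 0.5 = 0.5.
θ − 52° = arccos(√0.5) = 45.0°, giving θ ≈ 52 + 45.0 = 97.0°.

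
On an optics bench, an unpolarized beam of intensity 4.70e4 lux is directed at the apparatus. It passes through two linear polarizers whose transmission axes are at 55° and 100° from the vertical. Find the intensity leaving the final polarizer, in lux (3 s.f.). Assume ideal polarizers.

Unpolarized light through the first polarizer → I₁ = 4.70e4 lux/2 = 2.35e+04 lux, polarized at 55°.
I₂ = I₁ · cos²(45°) = 2.35e+04 · 0.5 = 1.175e+04 lux.

I ≈ 1.18e4 lux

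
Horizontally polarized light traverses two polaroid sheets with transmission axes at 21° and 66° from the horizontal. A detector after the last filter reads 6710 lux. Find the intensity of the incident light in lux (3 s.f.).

I₁ = I₀ cos²(21° − 0°) = I₀ cos²(21°) = 0.8716 I₀.
I₂ = I₁ cos²(66° − 21°) = 0.8716 I₀ · cos²(45°) = 0.4358 I₀.
So 6710 lux = 0.4358 I₀, giving I₀ = 6710/0.4358 = 1.54e+04 lux.

I₀ ≈ 1.54e4 lux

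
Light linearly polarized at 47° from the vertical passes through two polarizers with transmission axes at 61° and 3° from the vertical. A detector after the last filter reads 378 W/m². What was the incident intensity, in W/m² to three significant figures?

I₁ = I₀ cos²(61° − 47°) = I₀ cos²(14°) = 0.9415 I₀.
I₂ = I₁ cos²(3° − 61°) = 0.9415 I₀ · cos²(58°) = 0.2644 I₀.
So 378 W/m² = 0.2644 I₀, giving I₀ = 378/0.2644 = 1430 W/m².

I₀ ≈ 1430 W/m²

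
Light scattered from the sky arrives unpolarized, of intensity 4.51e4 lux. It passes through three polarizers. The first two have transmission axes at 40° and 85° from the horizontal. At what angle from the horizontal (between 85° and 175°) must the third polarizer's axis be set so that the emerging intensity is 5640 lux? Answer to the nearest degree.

θ ≈ 130°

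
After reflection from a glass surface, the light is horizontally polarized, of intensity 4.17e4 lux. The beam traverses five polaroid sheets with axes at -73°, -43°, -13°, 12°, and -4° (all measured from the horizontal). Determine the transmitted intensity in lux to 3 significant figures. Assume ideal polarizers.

I ≈ 1520 lux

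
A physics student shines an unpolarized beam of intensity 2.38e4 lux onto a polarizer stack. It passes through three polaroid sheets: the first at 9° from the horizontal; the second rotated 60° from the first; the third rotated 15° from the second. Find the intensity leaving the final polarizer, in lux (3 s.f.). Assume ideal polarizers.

I ≈ 2780 lux

Unpolarized light through the first polarizer → I₁ = 2.38e4 lux/2 = 1.19e+04 lux, polarized at 9°.
I₂ = I₁ · cos²(60°) = 1.19e+04 · 0.25 = 2975 lux.
I₃ = I₂ · cos²(15°) = 2975 · 0.933 = 2776 lux.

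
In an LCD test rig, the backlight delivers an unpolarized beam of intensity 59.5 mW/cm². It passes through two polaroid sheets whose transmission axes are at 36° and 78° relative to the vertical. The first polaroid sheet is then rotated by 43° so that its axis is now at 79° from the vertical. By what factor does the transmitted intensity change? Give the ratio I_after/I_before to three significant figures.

I_new/I_old ≈ 1.81

Before rotation:
Unpolarized light through the first polarizer → I₁ = ½ I₀, now polarized at 36°.
I₂ = I₁ cos²(78° − 36°) = 0.5 I₀ · cos²(42°) = 0.2761 I₀.
After rotation:
Unpolarized light through the first polarizer → I₁ = ½ I₀, now polarized at 79°.
I₂ = I₁ cos²(78° − 79°) = 0.5 I₀ · cos²(1°) = 0.4998 I₀.
Ratio = 0.4998 / 0.2761 = 1.81.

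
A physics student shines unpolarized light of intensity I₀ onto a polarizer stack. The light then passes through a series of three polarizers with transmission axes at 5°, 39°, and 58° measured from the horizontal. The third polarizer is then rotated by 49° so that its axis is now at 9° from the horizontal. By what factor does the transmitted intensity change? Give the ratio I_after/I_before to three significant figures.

I_new/I_old ≈ 0.839

Before rotation:
Unpolarized light through the first polarizer → I₁ = ½ I₀, now polarized at 5°.
I₂ = I₁ cos²(39° − 5°) = 0.5 I₀ · cos²(34°) = 0.3437 I₀.
I₃ = I₂ cos²(58° − 39°) = 0.3437 I₀ · cos²(19°) = 0.3072 I₀.
After rotation:
Unpolarized light through the first polarizer → I₁ = ½ I₀, now polarized at 5°.
I₂ = I₁ cos²(39° − 5°) = 0.5 I₀ · cos²(34°) = 0.3437 I₀.
I₃ = I₂ cos²(9° − 39°) = 0.3437 I₀ · cos²(30°) = 0.2577 I₀.
Ratio = 0.2577 / 0.3072 = 0.8389.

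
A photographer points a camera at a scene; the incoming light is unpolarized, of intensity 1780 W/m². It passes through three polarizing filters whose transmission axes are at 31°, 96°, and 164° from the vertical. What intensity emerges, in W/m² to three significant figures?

I ≈ 22.3 W/m²

Unpolarized light through the first polarizer → I₁ = 1780 W/m²/2 = 890 W/m², polarized at 31°.
I₂ = I₁ · cos²(65°) = 890 · 0.1786 = 159 W/m².
I₃ = I₂ · cos²(68°) = 159 · 0.1403 = 22.31 W/m².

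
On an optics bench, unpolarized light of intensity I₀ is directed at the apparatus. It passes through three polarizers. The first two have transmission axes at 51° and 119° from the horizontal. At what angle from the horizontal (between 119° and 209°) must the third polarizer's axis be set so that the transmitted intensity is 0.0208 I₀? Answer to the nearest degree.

Unpolarized light through the first polarizer → I₁ = ½ I₀, now polarized at 51°.
I₂ = I₁ cos²(119° − 51°) = 0.5 I₀ · cos²(68°) = 0.07017 I₀.
Need I₃/I₀ = 0.0208, so cos²(θ − 119°) = 0.0208 / 0.07017 = 0.2964.
θ − 119° = arccos(√0.2964) = 57.0°, giving θ ≈ 119 + 57.0 = 176.0°.

θ ≈ 176°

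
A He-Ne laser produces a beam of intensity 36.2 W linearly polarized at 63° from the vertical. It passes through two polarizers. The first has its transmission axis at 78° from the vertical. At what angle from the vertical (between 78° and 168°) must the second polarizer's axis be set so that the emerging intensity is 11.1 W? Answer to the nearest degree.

I₁ = I₀ cos²(78° − 63°) = I₀ cos²(15°) = 0.933 I₀.
Target fraction: 11.1 / 36.2 W = 0.3066 of I₀.
Need I₂/I₀ = 0.3066, so cos²(θ − 78°) = 0.3066 / 0.933 = 0.3286.
θ − 78° = arccos(√0.3286) = 55.0°, giving θ ≈ 78 + 55.0 = 133.0°.

θ ≈ 133°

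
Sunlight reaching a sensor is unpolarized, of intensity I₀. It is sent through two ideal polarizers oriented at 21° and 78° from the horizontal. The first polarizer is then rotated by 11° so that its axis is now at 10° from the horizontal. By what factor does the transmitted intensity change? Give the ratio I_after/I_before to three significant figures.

I_new/I_old ≈ 0.473

Before rotation:
Unpolarized light through the first polarizer → I₁ = ½ I₀, now polarized at 21°.
I₂ = I₁ cos²(78° − 21°) = 0.5 I₀ · cos²(57°) = 0.1483 I₀.
After rotation:
Unpolarized light through the first polarizer → I₁ = ½ I₀, now polarized at 10°.
I₂ = I₁ cos²(78° − 10°) = 0.5 I₀ · cos²(68°) = 0.07017 I₀.
Ratio = 0.07017 / 0.1483 = 0.4731.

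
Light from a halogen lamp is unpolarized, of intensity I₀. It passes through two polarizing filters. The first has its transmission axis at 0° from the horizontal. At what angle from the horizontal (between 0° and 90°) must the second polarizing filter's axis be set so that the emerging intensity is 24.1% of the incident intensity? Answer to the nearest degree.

θ ≈ 46°

Unpolarized light through the first polarizer → I₁ = ½ I₀, now polarized at 0°.
Need I₂/I₀ = 0.241, so cos²(θ − 0°) = 0.241 / 0.5 = 0.482.
θ − 0° = arccos(√0.482) = 46.0°, giving θ ≈ 0 + 46.0 = 46.0°.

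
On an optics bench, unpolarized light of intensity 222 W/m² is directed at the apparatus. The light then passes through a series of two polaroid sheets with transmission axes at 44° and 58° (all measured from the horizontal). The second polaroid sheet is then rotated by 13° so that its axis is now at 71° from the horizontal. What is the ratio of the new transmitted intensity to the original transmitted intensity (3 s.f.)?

Before rotation:
Unpolarized light through the first polarizer → I₁ = ½ I₀, now polarized at 44°.
I₂ = I₁ cos²(58° − 44°) = 0.5 I₀ · cos²(14°) = 0.4707 I₀.
After rotation:
Unpolarized light through the first polarizer → I₁ = ½ I₀, now polarized at 44°.
I₂ = I₁ cos²(71° − 44°) = 0.5 I₀ · cos²(27°) = 0.3969 I₀.
Ratio = 0.3969 / 0.4707 = 0.8432.

I_new/I_old ≈ 0.843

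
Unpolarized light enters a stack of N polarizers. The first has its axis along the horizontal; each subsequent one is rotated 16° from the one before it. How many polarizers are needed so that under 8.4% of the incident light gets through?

N = 24

First polarizer halves the unpolarized light: factor 1/2.
Each further stage multiplies by cos²(16°) = 0.924.
After N polarizers: T = 0.5·0.924^(N−1). Require T < 0.084 ⇒ N−1 > ln(0.084/0.5)/ln(0.924) = 22.57, so N−1 ≥ 23 and N = 24.
Check: N=24 gives T = 0.08122 < 0.084; N=23 gives T = 0.0879.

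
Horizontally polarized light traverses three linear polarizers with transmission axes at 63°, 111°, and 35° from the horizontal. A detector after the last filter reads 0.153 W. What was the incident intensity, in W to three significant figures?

I₀ ≈ 28.3 W

I₁ = I₀ cos²(63° − 0°) = I₀ cos²(63°) = 0.2061 I₀.
I₂ = I₁ cos²(111° − 63°) = 0.2061 I₀ · cos²(48°) = 0.09228 I₀.
I₃ = I₂ cos²(35° − 111°) = 0.09228 I₀ · cos²(76°) = 0.005401 I₀.
So 0.153 W = 0.005401 I₀, giving I₀ = 0.153/0.005401 = 28.33 W.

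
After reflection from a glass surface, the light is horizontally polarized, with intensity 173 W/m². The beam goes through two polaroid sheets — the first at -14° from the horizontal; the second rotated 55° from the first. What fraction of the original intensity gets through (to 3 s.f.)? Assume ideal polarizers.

I₁ = 173 W/m² · cos²(14°) = 162.9 W/m².
I₂ = I₁ · cos²(55°) = 162.9 · 0.329 = 53.58 W/m².
Transmitted fraction = 0.3097.

I/I₀ ≈ 0.310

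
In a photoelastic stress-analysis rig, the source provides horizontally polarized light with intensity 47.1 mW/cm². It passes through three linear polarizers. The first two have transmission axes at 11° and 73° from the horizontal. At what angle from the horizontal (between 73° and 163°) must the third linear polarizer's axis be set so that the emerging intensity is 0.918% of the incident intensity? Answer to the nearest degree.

I₁ = I₀ cos²(11° − 0°) = I₀ cos²(11°) = 0.9636 I₀.
I₂ = I₁ cos²(73° − 11°) = 0.9636 I₀ · cos²(62°) = 0.2124 I₀.
Need I₃/I₀ = 0.00918, so cos²(θ − 73°) = 0.00918 / 0.2124 = 0.04322.
θ − 73° = arccos(√0.04322) = 78.0°, giving θ ≈ 73 + 78.0 = 151.0°.

θ ≈ 151°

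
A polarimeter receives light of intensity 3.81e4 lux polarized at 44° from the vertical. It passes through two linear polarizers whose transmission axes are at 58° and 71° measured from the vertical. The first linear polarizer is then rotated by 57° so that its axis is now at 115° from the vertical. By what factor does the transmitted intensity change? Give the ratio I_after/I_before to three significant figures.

Before rotation:
I₁ = I₀ cos²(58° − 44°) = I₀ cos²(14°) = 0.9415 I₀.
I₂ = I₁ cos²(71° − 58°) = 0.9415 I₀ · cos²(13°) = 0.8938 I₀.
After rotation:
I₁ = I₀ cos²(115° − 44°) = I₀ cos²(71°) = 0.106 I₀.
I₂ = I₁ cos²(71° − 115°) = 0.106 I₀ · cos²(44°) = 0.05485 I₀.
Ratio = 0.05485 / 0.8938 = 0.06136.

I_new/I_old ≈ 0.0614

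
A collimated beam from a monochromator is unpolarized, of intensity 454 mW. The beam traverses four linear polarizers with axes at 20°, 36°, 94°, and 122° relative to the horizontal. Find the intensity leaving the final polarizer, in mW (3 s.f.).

Unpolarized light through the first polarizer → I₁ = 454 mW/2 = 227 mW, polarized at 20°.
I₂ = I₁ · cos²(16°) = 227 · 0.924 = 209.8 mW.
I₃ = I₂ · cos²(58°) = 209.8 · 0.2808 = 58.9 mW.
I₄ = I₃ · cos²(28°) = 58.9 · 0.7796 = 45.92 mW.

I ≈ 45.9 mW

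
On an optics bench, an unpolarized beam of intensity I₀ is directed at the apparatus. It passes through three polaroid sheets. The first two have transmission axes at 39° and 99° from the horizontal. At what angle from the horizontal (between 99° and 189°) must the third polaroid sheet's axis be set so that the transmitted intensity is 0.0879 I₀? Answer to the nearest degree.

θ ≈ 132°

Unpolarized light through the first polarizer → I₁ = ½ I₀, now polarized at 39°.
I₂ = I₁ cos²(99° − 39°) = 0.5 I₀ · cos²(60°) = 0.125 I₀.
Need I₃/I₀ = 0.0879, so cos²(θ − 99°) = 0.0879 / 0.125 = 0.7032.
θ − 99° = arccos(√0.7032) = 33.0°, giving θ ≈ 99 + 33.0 = 132.0°.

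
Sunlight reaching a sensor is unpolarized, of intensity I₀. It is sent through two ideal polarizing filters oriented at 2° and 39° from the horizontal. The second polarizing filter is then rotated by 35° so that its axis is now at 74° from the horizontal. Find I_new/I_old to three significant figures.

I_new/I_old ≈ 0.150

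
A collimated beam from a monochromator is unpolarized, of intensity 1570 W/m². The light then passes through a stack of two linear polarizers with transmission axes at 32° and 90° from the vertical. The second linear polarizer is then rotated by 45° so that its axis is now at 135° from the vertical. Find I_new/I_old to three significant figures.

Before rotation:
Unpolarized light through the first polarizer → I₁ = ½ I₀, now polarized at 32°.
I₂ = I₁ cos²(90° − 32°) = 0.5 I₀ · cos²(58°) = 0.1404 I₀.
After rotation:
Unpolarized light through the first polarizer → I₁ = ½ I₀, now polarized at 32°.
Angle between axes 1 and 2: 77°. I₂ = 0.5 I₀ · cos²(77°) = 0.0253 I₀.
Ratio = 0.0253 / 0.1404 = 0.1802.

I_new/I_old ≈ 0.180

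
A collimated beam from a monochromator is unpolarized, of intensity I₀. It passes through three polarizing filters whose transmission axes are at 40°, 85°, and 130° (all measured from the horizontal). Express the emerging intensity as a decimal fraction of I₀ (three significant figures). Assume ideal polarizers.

Unpolarized light through the first polarizer → I₁ = ½ I₀, now polarized at 40°.
I₂ = I₁ cos²(85° − 40°) = 0.5 I₀ · cos²(45°) = 0.25 I₀.
I₃ = I₂ cos²(130° − 85°) = 0.25 I₀ · cos²(45°) = 0.125 I₀.
Transmitted fraction = 0.125.

≈ 0.125 I₀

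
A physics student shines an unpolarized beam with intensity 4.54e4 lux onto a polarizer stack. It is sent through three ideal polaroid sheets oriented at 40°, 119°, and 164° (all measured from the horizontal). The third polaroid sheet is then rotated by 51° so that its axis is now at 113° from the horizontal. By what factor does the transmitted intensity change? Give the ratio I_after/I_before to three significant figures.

I_new/I_old ≈ 1.98

Before rotation:
Unpolarized light through the first polarizer → I₁ = ½ I₀, now polarized at 40°.
I₂ = I₁ cos²(119° − 40°) = 0.5 I₀ · cos²(79°) = 0.0182 I₀.
I₃ = I₂ cos²(164° − 119°) = 0.0182 I₀ · cos²(45°) = 0.009102 I₀.
After rotation:
Unpolarized light through the first polarizer → I₁ = ½ I₀, now polarized at 40°.
I₂ = I₁ cos²(119° − 40°) = 0.5 I₀ · cos²(79°) = 0.0182 I₀.
I₃ = I₂ cos²(113° − 119°) = 0.0182 I₀ · cos²(6°) = 0.01801 I₀.
Ratio = 0.01801 / 0.009102 = 1.978.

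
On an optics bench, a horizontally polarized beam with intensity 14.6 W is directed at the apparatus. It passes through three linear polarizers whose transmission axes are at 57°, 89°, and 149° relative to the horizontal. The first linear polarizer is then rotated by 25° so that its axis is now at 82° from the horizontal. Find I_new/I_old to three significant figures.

Before rotation:
By Malus's law, I₁ = I₀ cos²(57° − 0°) = I₀ cos²(57°) = 0.2966 I₀.
I₂ = I₁ cos²(89° − 57°) = 0.2966 I₀ · cos²(32°) = 0.2133 I₀.
I₃ = I₂ cos²(149° − 89°) = 0.2133 I₀ · cos²(60°) = 0.05333 I₀.
After rotation:
I₁ = I₀ cos²(82° − 0°) = I₀ cos²(82°) = 0.01937 I₀.
I₂ = I₁ cos²(89° − 82°) = 0.01937 I₀ · cos²(7°) = 0.01908 I₀.
I₃ = I₂ cos²(149° − 89°) = 0.01908 I₀ · cos²(60°) = 0.00477 I₀.
Ratio = 0.00477 / 0.05333 = 0.08944.

I_new/I_old ≈ 0.0894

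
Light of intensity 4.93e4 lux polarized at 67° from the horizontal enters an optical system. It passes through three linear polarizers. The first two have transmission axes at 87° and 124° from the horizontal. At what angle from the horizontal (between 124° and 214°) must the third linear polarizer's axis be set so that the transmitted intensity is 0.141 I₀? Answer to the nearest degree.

I₁ = I₀ cos²(87° − 67°) = I₀ cos²(20°) = 0.883 I₀.
I₂ = I₁ cos²(124° − 87°) = 0.883 I₀ · cos²(37°) = 0.5632 I₀.
Need I₃/I₀ = 0.141, so cos²(θ − 124°) = 0.141 / 0.5632 = 0.2504.
θ − 124° = arccos(√0.2504) = 60.0°, giving θ ≈ 124 + 60.0 = 184.0°.

θ ≈ 184°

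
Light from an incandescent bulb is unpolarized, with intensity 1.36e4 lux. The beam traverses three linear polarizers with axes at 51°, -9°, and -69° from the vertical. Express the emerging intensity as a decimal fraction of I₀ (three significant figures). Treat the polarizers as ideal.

I/I₀ ≈ 0.0313

Unpolarized light through the first polarizer → I₁ = 1.36e4 lux/2 = 6800 lux, polarized at 51°.
I₂ = I₁ · cos²(60°) = 6800 · 0.25 = 1700 lux.
I₃ = I₂ · cos²(60°) = 1700 · 0.25 = 425 lux.
Transmitted fraction = 0.03125.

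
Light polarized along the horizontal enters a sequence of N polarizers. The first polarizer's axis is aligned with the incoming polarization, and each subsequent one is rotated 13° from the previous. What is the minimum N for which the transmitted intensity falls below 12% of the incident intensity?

First polarizer is aligned with the polarization: full transmission.
Each further stage multiplies by cos²(13°) = 0.9494.
After N polarizers: T = 0.9494^(N−1). Require T < 0.12 ⇒ N−1 > ln(0.12)/ln(0.9494) = 40.83, so N−1 ≥ 41 and N = 42.
Check: N=42 gives T = 0.1189 < 0.12; N=41 gives T = 0.1253.

N = 42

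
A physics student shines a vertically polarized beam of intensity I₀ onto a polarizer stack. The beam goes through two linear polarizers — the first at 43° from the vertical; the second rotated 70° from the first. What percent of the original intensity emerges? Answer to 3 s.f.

≈ 6.26%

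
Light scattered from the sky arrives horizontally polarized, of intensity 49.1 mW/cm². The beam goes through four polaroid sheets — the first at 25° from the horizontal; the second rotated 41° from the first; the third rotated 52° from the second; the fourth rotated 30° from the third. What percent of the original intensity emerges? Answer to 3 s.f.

≈ 13.3%

I₁ = 49.1 mW/cm² · cos²(25°) = 40.33 mW/cm².
I₂ = I₁ · cos²(41°) = 40.33 · 0.5696 = 22.97 mW/cm².
I₃ = I₂ · cos²(52°) = 22.97 · 0.379 = 8.707 mW/cm².
I₄ = I₃ · cos²(30°) = 8.707 · 0.75 = 6.53 mW/cm².
That is 13.3% of the incident intensity.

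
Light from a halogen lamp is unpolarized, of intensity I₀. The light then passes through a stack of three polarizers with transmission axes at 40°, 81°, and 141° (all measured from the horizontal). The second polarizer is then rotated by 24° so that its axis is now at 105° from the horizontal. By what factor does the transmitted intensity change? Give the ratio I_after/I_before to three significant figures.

I_new/I_old ≈ 0.821

Before rotation:
Unpolarized light through the first polarizer → I₁ = ½ I₀, now polarized at 40°.
I₂ = I₁ cos²(81° − 40°) = 0.5 I₀ · cos²(41°) = 0.2848 I₀.
I₃ = I₂ cos²(141° − 81°) = 0.2848 I₀ · cos²(60°) = 0.0712 I₀.
After rotation:
Unpolarized light through the first polarizer → I₁ = ½ I₀, now polarized at 40°.
I₂ = I₁ cos²(105° − 40°) = 0.5 I₀ · cos²(65°) = 0.0893 I₀.
I₃ = I₂ cos²(141° − 105°) = 0.0893 I₀ · cos²(36°) = 0.05845 I₀.
Ratio = 0.05845 / 0.0712 = 0.8209.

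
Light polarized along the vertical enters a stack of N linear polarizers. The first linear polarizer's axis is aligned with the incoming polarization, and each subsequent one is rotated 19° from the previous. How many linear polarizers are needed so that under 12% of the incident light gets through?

First polarizer is aligned with the polarization: full transmission.
Each further stage multiplies by cos²(19°) = 0.894.
After N polarizers: T = 0.894^(N−1). Require T < 0.12 ⇒ N−1 > ln(0.12)/ln(0.894) = 18.92, so N−1 ≥ 19 and N = 20.
Check: N=20 gives T = 0.119 < 0.12; N=19 gives T = 0.1331.

N = 20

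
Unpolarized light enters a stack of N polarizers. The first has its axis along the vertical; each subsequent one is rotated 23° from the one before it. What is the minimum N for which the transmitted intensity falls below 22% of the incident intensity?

N = 6

First polarizer halves the unpolarized light: factor 1/2.
Each further stage multiplies by cos²(23°) = 0.8473.
After N polarizers: T = 0.5·0.8473^(N−1). Require T < 0.22 ⇒ N−1 > ln(0.22/0.5)/ln(0.8473) = 4.96, so N−1 ≥ 5 and N = 6.
Check: N=6 gives T = 0.2184 < 0.22; N=5 gives T = 0.2577.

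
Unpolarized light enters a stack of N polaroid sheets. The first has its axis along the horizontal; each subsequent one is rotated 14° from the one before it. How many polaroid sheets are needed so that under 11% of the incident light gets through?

N = 27

First polarizer halves the unpolarized light: factor 1/2.
Each further stage multiplies by cos²(14°) = 0.9415.
After N polarizers: T = 0.5·0.9415^(N−1). Require T < 0.11 ⇒ N−1 > ln(0.11/0.5)/ln(0.9415) = 25.11, so N−1 ≥ 26 and N = 27.
Check: N=27 gives T = 0.1042 < 0.11; N=26 gives T = 0.1107.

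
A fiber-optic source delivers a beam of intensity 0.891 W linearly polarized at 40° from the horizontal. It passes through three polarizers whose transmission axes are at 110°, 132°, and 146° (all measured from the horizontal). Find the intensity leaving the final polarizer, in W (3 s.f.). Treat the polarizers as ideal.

I ≈ 0.0844 W

By Malus's law, I₁ = 0.891 W · cos²(70°) = 0.1042 W.
I₂ = I₁ · cos²(22°) = 0.1042 · 0.8597 = 0.0896 W.
I₃ = I₂ · cos²(14°) = 0.0896 · 0.9415 = 0.08436 W.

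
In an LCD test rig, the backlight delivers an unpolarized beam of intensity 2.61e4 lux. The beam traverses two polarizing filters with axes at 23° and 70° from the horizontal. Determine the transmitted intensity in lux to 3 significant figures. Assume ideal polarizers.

I ≈ 6070 lux

Unpolarized light through the first polarizer → I₁ = 2.61e4 lux/2 = 1.305e+04 lux, polarized at 23°.
I₂ = I₁ · cos²(47°) = 1.305e+04 · 0.4651 = 6070 lux.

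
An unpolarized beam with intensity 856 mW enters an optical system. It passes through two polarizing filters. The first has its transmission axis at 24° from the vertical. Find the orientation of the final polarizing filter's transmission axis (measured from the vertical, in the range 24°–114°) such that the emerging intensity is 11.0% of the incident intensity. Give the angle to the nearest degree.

θ ≈ 86°

Unpolarized light through the first polarizer → I₁ = ½ I₀, now polarized at 24°.
Need I₂/I₀ = 0.11, so cos²(θ − 24°) = 0.11 / 0.5 = 0.22.
θ − 24° = arccos(√0.22) = 62.0°, giving θ ≈ 24 + 62.0 = 86.0°.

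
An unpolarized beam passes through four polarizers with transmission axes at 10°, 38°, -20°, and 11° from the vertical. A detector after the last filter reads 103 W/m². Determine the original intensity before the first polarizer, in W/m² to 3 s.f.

Unpolarized light through the first polarizer → I₁ = ½ I₀, now polarized at 10°.
I₂ = I₁ cos²(38° − 10°) = 0.5 I₀ · cos²(28°) = 0.3898 I₀.
I₃ = I₂ cos²(-20° − 38°) = 0.3898 I₀ · cos²(58°) = 0.1095 I₀.
I₄ = I₃ cos²(11° + 20°) = 0.1095 I₀ · cos²(31°) = 0.08042 I₀.
So 103 W/m² = 0.08042 I₀, giving I₀ = 103/0.08042 = 1281 W/m².

I₀ ≈ 1280 W/m²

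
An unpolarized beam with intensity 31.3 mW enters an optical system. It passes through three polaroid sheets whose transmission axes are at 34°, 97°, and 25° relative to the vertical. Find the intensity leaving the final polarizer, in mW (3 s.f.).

Unpolarized light through the first polarizer → I₁ = 31.3 mW/2 = 15.65 mW, polarized at 34°.
I₂ = I₁ · cos²(63°) = 15.65 · 0.2061 = 3.226 mW.
I₃ = I₂ · cos²(72°) = 3.226 · 0.09549 = 0.308 mW.

I ≈ 0.308 mW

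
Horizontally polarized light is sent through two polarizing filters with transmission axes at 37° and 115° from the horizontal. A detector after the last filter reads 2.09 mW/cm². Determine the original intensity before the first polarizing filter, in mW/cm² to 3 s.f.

I₀ ≈ 75.8 mW/cm²

I₁ = I₀ cos²(37° − 0°) = I₀ cos²(37°) = 0.6378 I₀.
I₂ = I₁ cos²(115° − 37°) = 0.6378 I₀ · cos²(78°) = 0.02757 I₀.
So 2.09 mW/cm² = 0.02757 I₀, giving I₀ = 2.09/0.02757 = 75.8 mW/cm².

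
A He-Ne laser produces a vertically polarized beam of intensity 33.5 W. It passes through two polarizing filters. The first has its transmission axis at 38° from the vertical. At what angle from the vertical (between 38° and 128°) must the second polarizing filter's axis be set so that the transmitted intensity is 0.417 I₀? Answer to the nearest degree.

θ ≈ 73°

I₁ = I₀ cos²(38° − 0°) = I₀ cos²(38°) = 0.621 I₀.
Need I₂/I₀ = 0.417, so cos²(θ − 38°) = 0.417 / 0.621 = 0.6715.
θ − 38° = arccos(√0.6715) = 35.0°, giving θ ≈ 38 + 35.0 = 73.0°.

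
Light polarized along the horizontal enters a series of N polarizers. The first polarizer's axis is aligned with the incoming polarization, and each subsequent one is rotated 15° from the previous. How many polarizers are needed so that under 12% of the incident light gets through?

N = 32

First polarizer is aligned with the polarization: full transmission.
Each further stage multiplies by cos²(15°) = 0.933.
After N polarizers: T = 0.933^(N−1). Require T < 0.12 ⇒ N−1 > ln(0.12)/ln(0.933) = 30.58, so N−1 ≥ 31 and N = 32.
Check: N=32 gives T = 0.1166 < 0.12; N=31 gives T = 0.1249.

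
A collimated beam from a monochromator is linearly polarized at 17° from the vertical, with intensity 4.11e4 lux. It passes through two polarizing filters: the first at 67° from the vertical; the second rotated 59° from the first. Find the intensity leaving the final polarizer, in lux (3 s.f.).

I ≈ 4500 lux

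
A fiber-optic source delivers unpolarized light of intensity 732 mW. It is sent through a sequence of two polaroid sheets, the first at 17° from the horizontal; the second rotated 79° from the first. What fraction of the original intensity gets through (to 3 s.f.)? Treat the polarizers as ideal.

Unpolarized light through the first polarizer → I₁ = 732 mW/2 = 366 mW, polarized at 17°.
I₂ = I₁ · cos²(79°) = 366 · 0.03641 = 13.33 mW.
Transmitted fraction = 0.0182.

I/I₀ ≈ 0.0182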